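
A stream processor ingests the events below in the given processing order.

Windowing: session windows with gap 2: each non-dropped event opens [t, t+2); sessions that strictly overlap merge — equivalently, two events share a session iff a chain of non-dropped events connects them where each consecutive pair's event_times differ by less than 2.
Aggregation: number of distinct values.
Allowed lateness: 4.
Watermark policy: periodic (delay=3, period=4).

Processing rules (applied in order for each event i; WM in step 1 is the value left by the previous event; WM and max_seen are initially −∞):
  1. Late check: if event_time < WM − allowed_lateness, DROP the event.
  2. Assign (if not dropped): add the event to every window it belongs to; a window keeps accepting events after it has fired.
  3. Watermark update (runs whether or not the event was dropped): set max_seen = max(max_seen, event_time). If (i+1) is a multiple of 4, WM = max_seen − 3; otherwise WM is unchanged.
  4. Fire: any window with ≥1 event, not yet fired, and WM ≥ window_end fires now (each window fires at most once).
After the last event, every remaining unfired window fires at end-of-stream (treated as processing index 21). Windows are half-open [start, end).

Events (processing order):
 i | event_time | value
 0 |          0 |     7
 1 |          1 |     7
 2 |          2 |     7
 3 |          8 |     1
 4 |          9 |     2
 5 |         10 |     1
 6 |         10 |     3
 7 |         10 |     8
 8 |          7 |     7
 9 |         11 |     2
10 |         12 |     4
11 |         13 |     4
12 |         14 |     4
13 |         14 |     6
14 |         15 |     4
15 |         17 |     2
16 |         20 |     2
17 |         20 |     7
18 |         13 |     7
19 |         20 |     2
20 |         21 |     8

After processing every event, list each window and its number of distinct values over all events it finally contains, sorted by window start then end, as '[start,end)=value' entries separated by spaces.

i=0 t=0 v=7: → [0,2); WM=−∞
i=1 t=1 v=7: → [0,3); WM=−∞
i=2 t=2 v=7: → [0,4); WM=−∞
i=3 t=8 v=1: → [8,10); WM=5
i=4 t=9 v=2: → [8,11); WM=5
i=5 t=10 v=1: → [8,12); WM=5
i=6 t=10 v=3: → [8,12); WM=5
i=7 t=10 v=8: → [8,12); WM=7
i=8 t=7 v=7: → [7,12); WM=7
i=9 t=11 v=2: → [7,13); WM=7
i=10 t=12 v=4: → [7,14); WM=7
i=11 t=13 v=4: → [7,15); WM=10
i=12 t=14 v=4: → [7,16); WM=10
i=13 t=14 v=6: → [7,16); WM=10
i=14 t=15 v=4: → [7,17); WM=10
i=15 t=17 v=2: → [17,19); WM=14
i=16 t=20 v=2: → [20,22); WM=14
i=17 t=20 v=7: → [20,22); WM=14
i=18 t=13 v=7: → [7,17); WM=14
i=19 t=20 v=2: → [20,22); WM=17
i=20 t=21 v=8: → [20,23); WM=17

[0,4)=1 [7,17)=7 [17,19)=1 [20,23)=3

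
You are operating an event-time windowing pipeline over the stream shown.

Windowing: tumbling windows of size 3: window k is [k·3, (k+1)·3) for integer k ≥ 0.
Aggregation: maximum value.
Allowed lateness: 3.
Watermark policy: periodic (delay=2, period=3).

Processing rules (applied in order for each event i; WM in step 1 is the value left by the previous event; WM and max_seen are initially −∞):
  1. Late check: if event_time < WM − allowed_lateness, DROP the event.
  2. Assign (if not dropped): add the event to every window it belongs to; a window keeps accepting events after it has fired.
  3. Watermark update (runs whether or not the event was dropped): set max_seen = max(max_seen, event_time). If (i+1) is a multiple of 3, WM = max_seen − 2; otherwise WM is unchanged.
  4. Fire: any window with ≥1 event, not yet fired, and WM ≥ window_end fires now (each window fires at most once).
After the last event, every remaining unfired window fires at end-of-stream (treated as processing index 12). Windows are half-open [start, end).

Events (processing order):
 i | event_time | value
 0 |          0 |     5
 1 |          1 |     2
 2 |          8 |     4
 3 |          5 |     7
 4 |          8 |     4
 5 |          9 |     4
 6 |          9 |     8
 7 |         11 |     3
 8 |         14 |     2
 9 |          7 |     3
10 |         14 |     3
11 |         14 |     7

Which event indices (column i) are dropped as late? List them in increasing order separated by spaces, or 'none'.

i=0 t=0 v=5: → [0,3); WM=−∞
i=1 t=1 v=2: → [0,3); WM=−∞
i=2 t=8 v=4: → [6,9); WM=6; [0,3) fires=5
i=3 t=5 v=7: → [3,6); WM=6; [3,6) fires=7
i=4 t=8 v=4: → [6,9); WM=6
i=5 t=9 v=4: → [9,12); WM=7
i=6 t=9 v=8: → [9,12); WM=7
i=7 t=11 v=3: → [9,12); WM=7
i=8 t=14 v=2: → [12,15); WM=12; [6,9) fires=4 [9,12) fires=8
i=9 t=7 v=3: DROP (t<12-3); WM=12
i=10 t=14 v=3: → [12,15); WM=12
i=11 t=14 v=7: → [12,15); WM=12

9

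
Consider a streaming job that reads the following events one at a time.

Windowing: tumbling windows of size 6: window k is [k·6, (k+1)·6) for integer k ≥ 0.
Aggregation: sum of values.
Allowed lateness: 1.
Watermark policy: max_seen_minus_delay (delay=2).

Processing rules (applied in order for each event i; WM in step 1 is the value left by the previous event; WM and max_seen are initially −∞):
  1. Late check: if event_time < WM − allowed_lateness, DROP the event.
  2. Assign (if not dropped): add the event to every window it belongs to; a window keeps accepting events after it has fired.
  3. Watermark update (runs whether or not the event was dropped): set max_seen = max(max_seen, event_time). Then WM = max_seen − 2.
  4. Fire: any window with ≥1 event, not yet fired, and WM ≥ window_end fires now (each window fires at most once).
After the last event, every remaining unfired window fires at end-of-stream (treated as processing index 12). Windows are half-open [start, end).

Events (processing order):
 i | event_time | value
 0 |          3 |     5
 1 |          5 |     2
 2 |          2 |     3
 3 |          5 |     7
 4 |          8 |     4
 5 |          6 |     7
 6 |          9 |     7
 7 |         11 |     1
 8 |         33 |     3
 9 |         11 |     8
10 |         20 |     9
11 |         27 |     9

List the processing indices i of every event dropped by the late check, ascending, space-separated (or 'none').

9 10 11

i=0 t=3 v=5: → [0,6); WM=1
i=1 t=5 v=2: → [0,6); WM=3
i=2 t=2 v=3: → [0,6); WM=3
i=3 t=5 v=7: → [0,6); WM=3
i=4 t=8 v=4: → [6,12); WM=6; [0,6) fires=17
i=5 t=6 v=7: → [6,12); WM=6
i=6 t=9 v=7: → [6,12); WM=7
i=7 t=11 v=1: → [6,12); WM=9
i=8 t=33 v=3: → [30,36); WM=31; [6,12) fires=19
i=9 t=11 v=8: DROP (t<31-1); WM=31
i=10 t=20 v=9: DROP (t<31-1); WM=31
i=11 t=27 v=9: DROP (t<31-1); WM=31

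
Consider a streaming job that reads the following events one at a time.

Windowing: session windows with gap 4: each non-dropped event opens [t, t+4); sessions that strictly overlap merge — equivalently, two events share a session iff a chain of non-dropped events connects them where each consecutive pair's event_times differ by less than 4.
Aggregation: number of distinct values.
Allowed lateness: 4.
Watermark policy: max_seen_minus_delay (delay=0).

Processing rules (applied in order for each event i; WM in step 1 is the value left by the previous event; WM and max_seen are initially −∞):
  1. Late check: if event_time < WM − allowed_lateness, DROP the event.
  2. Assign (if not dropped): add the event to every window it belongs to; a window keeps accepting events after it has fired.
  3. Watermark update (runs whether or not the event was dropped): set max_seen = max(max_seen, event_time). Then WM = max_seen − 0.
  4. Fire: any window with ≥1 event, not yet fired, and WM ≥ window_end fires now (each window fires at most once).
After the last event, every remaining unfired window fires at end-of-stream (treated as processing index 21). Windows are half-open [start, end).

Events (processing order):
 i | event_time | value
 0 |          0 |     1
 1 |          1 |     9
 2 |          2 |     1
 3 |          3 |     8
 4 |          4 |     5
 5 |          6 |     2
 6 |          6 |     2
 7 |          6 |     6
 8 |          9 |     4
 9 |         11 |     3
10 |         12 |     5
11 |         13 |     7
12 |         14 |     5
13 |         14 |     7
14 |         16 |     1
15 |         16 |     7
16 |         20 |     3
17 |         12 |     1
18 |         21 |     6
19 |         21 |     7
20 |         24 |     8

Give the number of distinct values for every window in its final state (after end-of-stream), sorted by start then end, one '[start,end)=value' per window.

i=0 t=0 v=1: → [0,4); WM=0
i=1 t=1 v=9: → [0,5); WM=1
i=2 t=2 v=1: → [0,6); WM=2
i=3 t=3 v=8: → [0,7); WM=3
i=4 t=4 v=5: → [0,8); WM=4
i=5 t=6 v=2: → [0,10); WM=6
i=6 t=6 v=2: → [0,10); WM=6
i=7 t=6 v=6: → [0,10); WM=6
i=8 t=9 v=4: → [0,13); WM=9
i=9 t=11 v=3: → [0,15); WM=11
i=10 t=12 v=5: → [0,16); WM=12
i=11 t=13 v=7: → [0,17); WM=13
i=12 t=14 v=5: → [0,18); WM=14
i=13 t=14 v=7: → [0,18); WM=14
i=14 t=16 v=1: → [0,20); WM=16
i=15 t=16 v=7: → [0,20); WM=16
i=16 t=20 v=3: → [20,24); WM=20
i=17 t=12 v=1: DROP (t<20-4); WM=20
i=18 t=21 v=6: → [20,25); WM=21
i=19 t=21 v=7: → [20,25); WM=21
i=20 t=24 v=8: → [20,28); WM=24

[0,20)=9 [20,28)=4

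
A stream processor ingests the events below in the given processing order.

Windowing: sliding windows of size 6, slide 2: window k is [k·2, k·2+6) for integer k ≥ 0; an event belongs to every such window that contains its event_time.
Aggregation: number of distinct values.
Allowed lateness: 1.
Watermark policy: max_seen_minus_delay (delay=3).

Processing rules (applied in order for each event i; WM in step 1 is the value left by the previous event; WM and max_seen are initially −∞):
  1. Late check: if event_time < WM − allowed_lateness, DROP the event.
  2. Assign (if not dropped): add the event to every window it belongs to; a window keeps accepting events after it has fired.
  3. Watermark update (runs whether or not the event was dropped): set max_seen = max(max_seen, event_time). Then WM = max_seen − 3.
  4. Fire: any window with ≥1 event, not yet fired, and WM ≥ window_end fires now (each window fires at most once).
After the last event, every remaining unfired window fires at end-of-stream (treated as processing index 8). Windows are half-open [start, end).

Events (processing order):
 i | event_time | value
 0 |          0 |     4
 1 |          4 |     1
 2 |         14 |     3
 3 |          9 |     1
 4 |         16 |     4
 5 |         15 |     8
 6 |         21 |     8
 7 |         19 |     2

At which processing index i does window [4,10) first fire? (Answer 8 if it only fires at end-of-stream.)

i=0 t=0 v=4: → [0,6); WM=-3
i=1 t=4 v=1: → [4,10),[2,8),[0,6); WM=1
i=2 t=14 v=3: → [14,20),[12,18),[10,16); WM=11; [0,6) fires=2 [2,8) fires=1 [4,10) fires=1
i=3 t=9 v=1: DROP (t<11-1); WM=11
i=4 t=16 v=4: → [16,22),[14,20),[12,18); WM=13
i=5 t=15 v=8: → [14,20),[12,18),[10,16); WM=13
i=6 t=21 v=8: → [20,26),[18,24),[16,22); WM=18; [10,16) fires=2 [12,18) fires=3
i=7 t=19 v=2: → [18,24),[16,22),[14,20); WM=18

2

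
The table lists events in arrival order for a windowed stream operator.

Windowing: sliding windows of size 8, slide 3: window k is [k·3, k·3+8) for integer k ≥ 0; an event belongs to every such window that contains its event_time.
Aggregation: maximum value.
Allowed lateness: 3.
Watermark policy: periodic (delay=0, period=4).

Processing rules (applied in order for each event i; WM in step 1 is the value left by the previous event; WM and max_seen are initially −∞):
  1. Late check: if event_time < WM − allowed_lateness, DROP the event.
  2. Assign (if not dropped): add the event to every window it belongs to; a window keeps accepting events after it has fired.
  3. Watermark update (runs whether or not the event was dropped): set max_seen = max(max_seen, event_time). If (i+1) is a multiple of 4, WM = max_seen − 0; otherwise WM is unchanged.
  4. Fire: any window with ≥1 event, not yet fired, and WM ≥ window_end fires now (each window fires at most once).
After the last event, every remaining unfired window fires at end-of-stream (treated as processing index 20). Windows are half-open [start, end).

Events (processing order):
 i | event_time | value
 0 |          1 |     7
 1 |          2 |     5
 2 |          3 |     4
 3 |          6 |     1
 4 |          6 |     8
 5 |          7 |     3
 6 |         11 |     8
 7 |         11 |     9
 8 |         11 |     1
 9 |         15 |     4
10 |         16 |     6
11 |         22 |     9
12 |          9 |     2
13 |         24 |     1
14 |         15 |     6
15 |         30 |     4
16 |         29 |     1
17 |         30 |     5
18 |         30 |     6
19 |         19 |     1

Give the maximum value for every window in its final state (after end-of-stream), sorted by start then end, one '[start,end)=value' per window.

i=0 t=1 v=7: → [0,8); WM=−∞
i=1 t=2 v=5: → [0,8); WM=−∞
i=2 t=3 v=4: → [3,11),[0,8); WM=−∞
i=3 t=6 v=1: → [6,14),[3,11),[0,8); WM=6
i=4 t=6 v=8: → [6,14),[3,11),[0,8); WM=6
i=5 t=7 v=3: → [6,14),[3,11),[0,8); WM=6
i=6 t=11 v=8: → [9,17),[6,14); WM=6
i=7 t=11 v=9: → [9,17),[6,14); WM=11; [0,8) fires=8 [3,11) fires=8
i=8 t=11 v=1: → [9,17),[6,14); WM=11
i=9 t=15 v=4: → [15,23),[12,20),[9,17); WM=11
i=10 t=16 v=6: → [15,23),[12,20),[9,17); WM=11
i=11 t=22 v=9: → [21,29),[18,26),[15,23); WM=22; [6,14) fires=9 [9,17) fires=9 [12,20) fires=6
i=12 t=9 v=2: DROP (t<22-3); WM=22
i=13 t=24 v=1: → [24,32),[21,29),[18,26); WM=22
i=14 t=15 v=6: DROP (t<22-3); WM=22
i=15 t=30 v=4: → [30,38),[27,35),[24,32); WM=30; [15,23) fires=9 [18,26) fires=9 [21,29) fires=9
i=16 t=29 v=1: → [27,35),[24,32); WM=30
i=17 t=30 v=5: → [30,38),[27,35),[24,32); WM=30
i=18 t=30 v=6: → [30,38),[27,35),[24,32); WM=30
i=19 t=19 v=1: DROP (t<30-3); WM=30

[0,8)=8 [3,11)=8 [6,14)=9 [9,17)=9 [12,20)=6 [15,23)=9 [18,26)=9 [21,29)=9 [24,32)=6 [27,35)=6 [30,38)=6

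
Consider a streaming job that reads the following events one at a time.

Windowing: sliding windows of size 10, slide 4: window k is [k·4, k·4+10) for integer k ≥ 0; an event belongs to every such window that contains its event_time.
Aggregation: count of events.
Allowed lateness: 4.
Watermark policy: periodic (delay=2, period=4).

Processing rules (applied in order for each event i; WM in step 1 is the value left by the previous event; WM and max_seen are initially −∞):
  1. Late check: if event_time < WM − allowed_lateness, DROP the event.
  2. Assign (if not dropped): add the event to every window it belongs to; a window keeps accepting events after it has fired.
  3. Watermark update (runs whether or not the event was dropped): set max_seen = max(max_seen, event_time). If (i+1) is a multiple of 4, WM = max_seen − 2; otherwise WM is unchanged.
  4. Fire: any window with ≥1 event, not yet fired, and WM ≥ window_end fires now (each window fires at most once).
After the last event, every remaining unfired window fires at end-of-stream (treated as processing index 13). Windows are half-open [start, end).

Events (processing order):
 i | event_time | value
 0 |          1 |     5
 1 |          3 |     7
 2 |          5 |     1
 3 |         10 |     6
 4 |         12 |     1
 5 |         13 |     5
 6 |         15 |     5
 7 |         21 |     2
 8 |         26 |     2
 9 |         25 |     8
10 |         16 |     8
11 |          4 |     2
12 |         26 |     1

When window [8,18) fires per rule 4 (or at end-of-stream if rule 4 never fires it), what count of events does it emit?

i=0 t=1 v=5: → [0,10); WM=−∞
i=1 t=3 v=7: → [0,10); WM=−∞
i=2 t=5 v=1: → [4,14),[0,10); WM=−∞
i=3 t=10 v=6: → [8,18),[4,14); WM=8
i=4 t=12 v=1: → [12,22),[8,18),[4,14); WM=8
i=5 t=13 v=5: → [12,22),[8,18),[4,14); WM=8
i=6 t=15 v=5: → [12,22),[8,18); WM=8
i=7 t=21 v=2: → [20,30),[16,26),[12,22); WM=19; [0,10) fires=3 [4,14) fires=4 [8,18) fires=4
i=8 t=26 v=2: → [24,34),[20,30); WM=19
i=9 t=25 v=8: → [24,34),[20,30),[16,26); WM=19
i=10 t=16 v=8: → [16,26),[12,22),[8,18); WM=19
i=11 t=4 v=2: DROP (t<19-4); WM=24; [12,22) fires=5
i=12 t=26 v=1: → [24,34),[20,30); WM=24

4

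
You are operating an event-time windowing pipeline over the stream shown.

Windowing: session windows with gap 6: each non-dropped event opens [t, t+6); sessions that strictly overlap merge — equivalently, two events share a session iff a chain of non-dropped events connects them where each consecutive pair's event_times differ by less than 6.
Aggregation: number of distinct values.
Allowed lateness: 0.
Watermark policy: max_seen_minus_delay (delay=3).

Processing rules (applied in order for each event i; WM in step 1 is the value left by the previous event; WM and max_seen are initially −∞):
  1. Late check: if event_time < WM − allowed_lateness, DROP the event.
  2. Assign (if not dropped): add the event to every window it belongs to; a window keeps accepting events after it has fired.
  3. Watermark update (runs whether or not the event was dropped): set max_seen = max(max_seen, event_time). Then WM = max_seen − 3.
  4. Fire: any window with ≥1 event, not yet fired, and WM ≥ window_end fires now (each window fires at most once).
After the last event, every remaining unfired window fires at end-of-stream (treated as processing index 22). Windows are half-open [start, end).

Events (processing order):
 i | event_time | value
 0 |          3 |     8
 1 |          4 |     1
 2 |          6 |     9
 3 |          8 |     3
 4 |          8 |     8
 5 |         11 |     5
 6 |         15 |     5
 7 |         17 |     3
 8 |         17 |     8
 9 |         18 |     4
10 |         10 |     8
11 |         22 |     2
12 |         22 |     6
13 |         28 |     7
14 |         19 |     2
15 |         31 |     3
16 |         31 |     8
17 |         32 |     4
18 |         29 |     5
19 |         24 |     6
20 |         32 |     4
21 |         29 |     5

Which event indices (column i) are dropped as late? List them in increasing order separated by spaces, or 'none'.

i=0 t=3 v=8: → [3,9); WM=0
i=1 t=4 v=1: → [3,10); WM=1
i=2 t=6 v=9: → [3,12); WM=3
i=3 t=8 v=3: → [3,14); WM=5
i=4 t=8 v=8: → [3,14); WM=5
i=5 t=11 v=5: → [3,17); WM=8
i=6 t=15 v=5: → [3,21); WM=12
i=7 t=17 v=3: → [3,23); WM=14
i=8 t=17 v=8: → [3,23); WM=14
i=9 t=18 v=4: → [3,24); WM=15
i=10 t=10 v=8: DROP (t<15-0); WM=15
i=11 t=22 v=2: → [3,28); WM=19
i=12 t=22 v=6: → [3,28); WM=19
i=13 t=28 v=7: → [28,34); WM=25
i=14 t=19 v=2: DROP (t<25-0); WM=25
i=15 t=31 v=3: → [28,37); WM=28
i=16 t=31 v=8: → [28,37); WM=28
i=17 t=32 v=4: → [28,38); WM=29
i=18 t=29 v=5: → [28,38); WM=29
i=19 t=24 v=6: DROP (t<29-0); WM=29
i=20 t=32 v=4: → [28,38); WM=29
i=21 t=29 v=5: → [28,38); WM=29

10 14 19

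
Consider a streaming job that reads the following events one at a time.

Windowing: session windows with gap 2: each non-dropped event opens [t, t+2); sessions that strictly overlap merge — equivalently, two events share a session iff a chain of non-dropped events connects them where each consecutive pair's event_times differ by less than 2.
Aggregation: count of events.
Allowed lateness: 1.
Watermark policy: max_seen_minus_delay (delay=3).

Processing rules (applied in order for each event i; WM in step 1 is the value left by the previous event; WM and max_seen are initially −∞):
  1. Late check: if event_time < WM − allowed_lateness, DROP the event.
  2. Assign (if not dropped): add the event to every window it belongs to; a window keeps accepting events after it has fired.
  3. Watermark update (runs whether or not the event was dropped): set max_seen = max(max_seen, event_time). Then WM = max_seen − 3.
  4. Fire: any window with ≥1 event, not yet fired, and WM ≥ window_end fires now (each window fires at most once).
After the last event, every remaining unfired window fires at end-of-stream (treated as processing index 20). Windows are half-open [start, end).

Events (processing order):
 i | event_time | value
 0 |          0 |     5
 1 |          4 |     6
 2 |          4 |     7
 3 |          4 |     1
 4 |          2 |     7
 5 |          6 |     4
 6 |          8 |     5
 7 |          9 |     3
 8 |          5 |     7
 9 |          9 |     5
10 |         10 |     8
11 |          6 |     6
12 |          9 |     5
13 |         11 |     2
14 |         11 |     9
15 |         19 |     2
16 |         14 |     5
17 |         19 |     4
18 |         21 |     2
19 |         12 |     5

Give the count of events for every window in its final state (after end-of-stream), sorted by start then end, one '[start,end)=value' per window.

[0,2)=1 [2,4)=1 [4,8)=6 [8,13)=7 [19,21)=2 [21,23)=1

i=0 t=0 v=5: → [0,2); WM=-3
i=1 t=4 v=6: → [4,6); WM=1
i=2 t=4 v=7: → [4,6); WM=1
i=3 t=4 v=1: → [4,6); WM=1
i=4 t=2 v=7: → [2,4); WM=1
i=5 t=6 v=4: → [6,8); WM=3
i=6 t=8 v=5: → [8,10); WM=5
i=7 t=9 v=3: → [8,11); WM=6
i=8 t=5 v=7: → [4,8); WM=6
i=9 t=9 v=5: → [8,11); WM=6
i=10 t=10 v=8: → [8,12); WM=7
i=11 t=6 v=6: → [4,8); WM=7
i=12 t=9 v=5: → [8,12); WM=7
i=13 t=11 v=2: → [8,13); WM=8
i=14 t=11 v=9: → [8,13); WM=8
i=15 t=19 v=2: → [19,21); WM=16
i=16 t=14 v=5: DROP (t<16-1); WM=16
i=17 t=19 v=4: → [19,21); WM=16
i=18 t=21 v=2: → [21,23); WM=18
i=19 t=12 v=5: DROP (t<18-1); WM=18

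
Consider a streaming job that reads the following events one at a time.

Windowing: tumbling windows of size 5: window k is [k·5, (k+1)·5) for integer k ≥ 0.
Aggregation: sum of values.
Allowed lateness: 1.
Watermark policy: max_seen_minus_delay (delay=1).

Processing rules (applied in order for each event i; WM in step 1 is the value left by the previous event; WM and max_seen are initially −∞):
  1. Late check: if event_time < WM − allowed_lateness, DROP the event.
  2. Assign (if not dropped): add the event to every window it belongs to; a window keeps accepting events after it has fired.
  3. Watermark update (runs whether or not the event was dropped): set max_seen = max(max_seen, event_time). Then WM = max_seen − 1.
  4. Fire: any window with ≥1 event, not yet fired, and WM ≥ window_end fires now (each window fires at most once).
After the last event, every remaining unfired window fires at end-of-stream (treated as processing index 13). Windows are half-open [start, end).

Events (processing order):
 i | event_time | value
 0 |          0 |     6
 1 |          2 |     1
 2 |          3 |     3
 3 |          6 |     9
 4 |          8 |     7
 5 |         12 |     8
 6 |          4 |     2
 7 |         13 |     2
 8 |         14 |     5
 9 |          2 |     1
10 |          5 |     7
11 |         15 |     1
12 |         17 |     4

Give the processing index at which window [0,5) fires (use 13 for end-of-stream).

3

i=0 t=0 v=6: → [0,5); WM=-1
i=1 t=2 v=1: → [0,5); WM=1
i=2 t=3 v=3: → [0,5); WM=2
i=3 t=6 v=9: → [5,10); WM=5; [0,5) fires=10
i=4 t=8 v=7: → [5,10); WM=7
i=5 t=12 v=8: → [10,15); WM=11; [5,10) fires=16
i=6 t=4 v=2: DROP (t<11-1); WM=11
i=7 t=13 v=2: → [10,15); WM=12
i=8 t=14 v=5: → [10,15); WM=13
i=9 t=2 v=1: DROP (t<13-1); WM=13
i=10 t=5 v=7: DROP (t<13-1); WM=13
i=11 t=15 v=1: → [15,20); WM=14
i=12 t=17 v=4: → [15,20); WM=16; [10,15) fires=15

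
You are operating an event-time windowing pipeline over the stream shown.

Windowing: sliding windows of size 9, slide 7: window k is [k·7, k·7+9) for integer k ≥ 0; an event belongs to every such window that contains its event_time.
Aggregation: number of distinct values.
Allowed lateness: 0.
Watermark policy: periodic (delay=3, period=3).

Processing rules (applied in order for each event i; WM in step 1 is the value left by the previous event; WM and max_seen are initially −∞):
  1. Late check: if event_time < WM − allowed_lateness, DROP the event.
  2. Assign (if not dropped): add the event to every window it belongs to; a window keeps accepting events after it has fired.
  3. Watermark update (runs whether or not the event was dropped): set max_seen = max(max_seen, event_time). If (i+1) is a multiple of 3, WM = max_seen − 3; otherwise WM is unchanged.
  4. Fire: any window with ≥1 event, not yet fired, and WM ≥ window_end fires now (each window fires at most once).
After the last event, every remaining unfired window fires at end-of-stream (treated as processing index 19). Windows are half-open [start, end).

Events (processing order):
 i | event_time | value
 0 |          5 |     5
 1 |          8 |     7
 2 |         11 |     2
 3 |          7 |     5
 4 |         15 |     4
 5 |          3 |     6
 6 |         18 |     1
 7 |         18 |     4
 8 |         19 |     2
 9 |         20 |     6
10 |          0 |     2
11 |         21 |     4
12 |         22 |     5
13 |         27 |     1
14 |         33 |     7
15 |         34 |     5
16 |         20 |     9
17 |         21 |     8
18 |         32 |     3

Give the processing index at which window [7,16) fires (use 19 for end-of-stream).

i=0 t=5 v=5: → [0,9); WM=−∞
i=1 t=8 v=7: → [7,16),[0,9); WM=−∞
i=2 t=11 v=2: → [7,16); WM=8
i=3 t=7 v=5: DROP (t<8-0); WM=8
i=4 t=15 v=4: → [14,23),[7,16); WM=8
i=5 t=3 v=6: DROP (t<8-0); WM=12; [0,9) fires=2
i=6 t=18 v=1: → [14,23); WM=12
i=7 t=18 v=4: → [14,23); WM=12
i=8 t=19 v=2: → [14,23); WM=16; [7,16) fires=3
i=9 t=20 v=6: → [14,23); WM=16
i=10 t=0 v=2: DROP (t<16-0); WM=16
i=11 t=21 v=4: → [21,30),[14,23); WM=18
i=12 t=22 v=5: → [21,30),[14,23); WM=18
i=13 t=27 v=1: → [21,30); WM=18
i=14 t=33 v=7: → [28,37); WM=30; [14,23) fires=5 [21,30) fires=3
i=15 t=34 v=5: → [28,37); WM=30
i=16 t=20 v=9: DROP (t<30-0); WM=30
i=17 t=21 v=8: DROP (t<30-0); WM=31
i=18 t=32 v=3: → [28,37); WM=31

8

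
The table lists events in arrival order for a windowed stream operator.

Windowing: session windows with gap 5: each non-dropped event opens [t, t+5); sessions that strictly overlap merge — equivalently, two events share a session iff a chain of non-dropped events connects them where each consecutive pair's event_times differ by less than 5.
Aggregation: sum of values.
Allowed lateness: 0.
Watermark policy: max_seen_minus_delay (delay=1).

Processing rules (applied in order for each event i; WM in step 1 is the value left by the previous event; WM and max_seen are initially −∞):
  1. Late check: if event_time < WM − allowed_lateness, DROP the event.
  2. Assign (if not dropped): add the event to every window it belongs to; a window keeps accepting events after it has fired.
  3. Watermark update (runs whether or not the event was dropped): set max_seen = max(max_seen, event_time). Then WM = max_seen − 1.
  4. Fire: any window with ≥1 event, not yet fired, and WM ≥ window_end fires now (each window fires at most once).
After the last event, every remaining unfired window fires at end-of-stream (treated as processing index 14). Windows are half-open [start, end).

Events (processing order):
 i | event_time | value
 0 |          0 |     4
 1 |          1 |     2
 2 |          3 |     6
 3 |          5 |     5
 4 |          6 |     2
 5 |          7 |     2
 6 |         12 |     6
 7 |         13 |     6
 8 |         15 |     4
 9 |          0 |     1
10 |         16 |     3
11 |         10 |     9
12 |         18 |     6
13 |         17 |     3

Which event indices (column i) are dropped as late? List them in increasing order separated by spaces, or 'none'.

9 11

i=0 t=0 v=4: → [0,5); WM=-1
i=1 t=1 v=2: → [0,6); WM=0
i=2 t=3 v=6: → [0,8); WM=2
i=3 t=5 v=5: → [0,10); WM=4
i=4 t=6 v=2: → [0,11); WM=5
i=5 t=7 v=2: → [0,12); WM=6
i=6 t=12 v=6: → [12,17); WM=11
i=7 t=13 v=6: → [12,18); WM=12
i=8 t=15 v=4: → [12,20); WM=14
i=9 t=0 v=1: DROP (t<14-0); WM=14
i=10 t=16 v=3: → [12,21); WM=15
i=11 t=10 v=9: DROP (t<15-0); WM=15
i=12 t=18 v=6: → [12,23); WM=17
i=13 t=17 v=3: → [12,23); WM=17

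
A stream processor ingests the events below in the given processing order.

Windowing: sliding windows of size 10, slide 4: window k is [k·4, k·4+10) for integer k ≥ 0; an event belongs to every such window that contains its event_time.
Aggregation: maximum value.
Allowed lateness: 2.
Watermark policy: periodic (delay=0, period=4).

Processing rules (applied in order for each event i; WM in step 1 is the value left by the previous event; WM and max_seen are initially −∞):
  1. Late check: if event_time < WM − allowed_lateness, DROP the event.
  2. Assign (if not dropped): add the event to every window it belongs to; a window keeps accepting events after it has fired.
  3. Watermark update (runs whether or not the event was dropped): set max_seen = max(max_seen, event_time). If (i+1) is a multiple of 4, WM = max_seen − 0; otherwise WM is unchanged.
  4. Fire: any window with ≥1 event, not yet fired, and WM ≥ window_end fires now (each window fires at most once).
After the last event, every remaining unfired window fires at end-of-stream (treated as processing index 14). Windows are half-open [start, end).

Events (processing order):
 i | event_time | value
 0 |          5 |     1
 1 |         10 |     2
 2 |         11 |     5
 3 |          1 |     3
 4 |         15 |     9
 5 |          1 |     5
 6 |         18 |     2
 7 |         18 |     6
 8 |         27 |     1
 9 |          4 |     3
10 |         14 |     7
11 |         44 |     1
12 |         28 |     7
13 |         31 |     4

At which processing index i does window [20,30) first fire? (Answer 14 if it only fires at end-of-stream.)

i=0 t=5 v=1: → [4,14),[0,10); WM=−∞
i=1 t=10 v=2: → [8,18),[4,14); WM=−∞
i=2 t=11 v=5: → [8,18),[4,14); WM=−∞
i=3 t=1 v=3: → [0,10); WM=11; [0,10) fires=3
i=4 t=15 v=9: → [12,22),[8,18); WM=11
i=5 t=1 v=5: DROP (t<11-2); WM=11
i=6 t=18 v=2: → [16,26),[12,22); WM=11
i=7 t=18 v=6: → [16,26),[12,22); WM=18; [4,14) fires=5 [8,18) fires=9
i=8 t=27 v=1: → [24,34),[20,30); WM=18
i=9 t=4 v=3: DROP (t<18-2); WM=18
i=10 t=14 v=7: DROP (t<18-2); WM=18
i=11 t=44 v=1: → [44,54),[40,50),[36,46); WM=44; [12,22) fires=9 [16,26) fires=6 [20,30) fires=1 [24,34) fires=1
i=12 t=28 v=7: DROP (t<44-2); WM=44
i=13 t=31 v=4: DROP (t<44-2); WM=44

11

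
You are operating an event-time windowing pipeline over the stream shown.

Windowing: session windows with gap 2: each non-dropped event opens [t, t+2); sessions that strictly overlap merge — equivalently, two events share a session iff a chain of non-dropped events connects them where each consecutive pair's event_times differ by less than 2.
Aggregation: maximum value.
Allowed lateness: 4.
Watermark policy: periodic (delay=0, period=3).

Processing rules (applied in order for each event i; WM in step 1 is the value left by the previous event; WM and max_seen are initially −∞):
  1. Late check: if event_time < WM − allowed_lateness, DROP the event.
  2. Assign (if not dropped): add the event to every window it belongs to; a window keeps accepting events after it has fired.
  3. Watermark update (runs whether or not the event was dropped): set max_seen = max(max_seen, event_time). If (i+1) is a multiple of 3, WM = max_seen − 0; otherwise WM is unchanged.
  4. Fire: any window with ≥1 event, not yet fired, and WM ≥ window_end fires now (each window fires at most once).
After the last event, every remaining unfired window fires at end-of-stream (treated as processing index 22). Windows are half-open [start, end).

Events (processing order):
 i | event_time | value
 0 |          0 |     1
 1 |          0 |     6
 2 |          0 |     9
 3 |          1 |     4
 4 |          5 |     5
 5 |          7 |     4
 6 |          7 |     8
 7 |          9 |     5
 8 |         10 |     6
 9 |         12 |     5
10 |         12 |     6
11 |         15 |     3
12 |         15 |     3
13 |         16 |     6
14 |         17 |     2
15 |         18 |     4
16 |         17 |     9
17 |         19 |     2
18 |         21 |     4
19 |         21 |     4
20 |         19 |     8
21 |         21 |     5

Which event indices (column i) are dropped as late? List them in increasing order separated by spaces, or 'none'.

i=0 t=0 v=1: → [0,2); WM=−∞
i=1 t=0 v=6: → [0,2); WM=−∞
i=2 t=0 v=9: → [0,2); WM=0
i=3 t=1 v=4: → [0,3); WM=0
i=4 t=5 v=5: → [5,7); WM=0
i=5 t=7 v=4: → [7,9); WM=7
i=6 t=7 v=8: → [7,9); WM=7
i=7 t=9 v=5: → [9,11); WM=7
i=8 t=10 v=6: → [9,12); WM=10
i=9 t=12 v=5: → [12,14); WM=10
i=10 t=12 v=6: → [12,14); WM=10
i=11 t=15 v=3: → [15,17); WM=15
i=12 t=15 v=3: → [15,17); WM=15
i=13 t=16 v=6: → [15,18); WM=15
i=14 t=17 v=2: → [15,19); WM=17
i=15 t=18 v=4: → [15,20); WM=17
i=16 t=17 v=9: → [15,20); WM=17
i=17 t=19 v=2: → [15,21); WM=19
i=18 t=21 v=4: → [21,23); WM=19
i=19 t=21 v=4: → [21,23); WM=19
i=20 t=19 v=8: → [15,21); WM=21
i=21 t=21 v=5: → [21,23); WM=21

none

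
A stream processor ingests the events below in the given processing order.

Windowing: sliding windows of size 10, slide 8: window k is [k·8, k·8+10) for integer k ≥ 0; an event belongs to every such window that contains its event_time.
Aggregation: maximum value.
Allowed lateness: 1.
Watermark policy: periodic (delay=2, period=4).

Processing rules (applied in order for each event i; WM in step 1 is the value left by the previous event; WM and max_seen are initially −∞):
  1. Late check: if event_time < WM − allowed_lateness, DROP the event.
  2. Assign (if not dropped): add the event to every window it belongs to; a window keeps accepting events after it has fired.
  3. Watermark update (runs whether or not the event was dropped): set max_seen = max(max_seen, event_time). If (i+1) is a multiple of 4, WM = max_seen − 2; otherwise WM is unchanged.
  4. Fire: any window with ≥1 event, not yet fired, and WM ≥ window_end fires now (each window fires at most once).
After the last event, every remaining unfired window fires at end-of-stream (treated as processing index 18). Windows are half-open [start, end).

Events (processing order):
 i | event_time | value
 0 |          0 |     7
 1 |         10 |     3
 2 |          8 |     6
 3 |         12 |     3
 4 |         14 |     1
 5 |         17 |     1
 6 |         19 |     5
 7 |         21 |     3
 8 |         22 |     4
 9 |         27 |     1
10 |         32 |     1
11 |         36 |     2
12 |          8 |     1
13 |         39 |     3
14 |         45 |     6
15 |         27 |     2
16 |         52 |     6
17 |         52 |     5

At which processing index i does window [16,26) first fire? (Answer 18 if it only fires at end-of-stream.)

i=0 t=0 v=7: → [0,10); WM=−∞
i=1 t=10 v=3: → [8,18); WM=−∞
i=2 t=8 v=6: → [8,18),[0,10); WM=−∞
i=3 t=12 v=3: → [8,18); WM=10; [0,10) fires=7
i=4 t=14 v=1: → [8,18); WM=10
i=5 t=17 v=1: → [16,26),[8,18); WM=10
i=6 t=19 v=5: → [16,26); WM=10
i=7 t=21 v=3: → [16,26); WM=19; [8,18) fires=6
i=8 t=22 v=4: → [16,26); WM=19
i=9 t=27 v=1: → [24,34); WM=19
i=10 t=32 v=1: → [32,42),[24,34); WM=19
i=11 t=36 v=2: → [32,42); WM=34; [16,26) fires=5 [24,34) fires=1
i=12 t=8 v=1: DROP (t<34-1); WM=34
i=13 t=39 v=3: → [32,42); WM=34
i=14 t=45 v=6: → [40,50); WM=34
i=15 t=27 v=2: DROP (t<34-1); WM=43; [32,42) fires=3
i=16 t=52 v=6: → [48,58); WM=43
i=17 t=52 v=5: → [48,58); WM=43

11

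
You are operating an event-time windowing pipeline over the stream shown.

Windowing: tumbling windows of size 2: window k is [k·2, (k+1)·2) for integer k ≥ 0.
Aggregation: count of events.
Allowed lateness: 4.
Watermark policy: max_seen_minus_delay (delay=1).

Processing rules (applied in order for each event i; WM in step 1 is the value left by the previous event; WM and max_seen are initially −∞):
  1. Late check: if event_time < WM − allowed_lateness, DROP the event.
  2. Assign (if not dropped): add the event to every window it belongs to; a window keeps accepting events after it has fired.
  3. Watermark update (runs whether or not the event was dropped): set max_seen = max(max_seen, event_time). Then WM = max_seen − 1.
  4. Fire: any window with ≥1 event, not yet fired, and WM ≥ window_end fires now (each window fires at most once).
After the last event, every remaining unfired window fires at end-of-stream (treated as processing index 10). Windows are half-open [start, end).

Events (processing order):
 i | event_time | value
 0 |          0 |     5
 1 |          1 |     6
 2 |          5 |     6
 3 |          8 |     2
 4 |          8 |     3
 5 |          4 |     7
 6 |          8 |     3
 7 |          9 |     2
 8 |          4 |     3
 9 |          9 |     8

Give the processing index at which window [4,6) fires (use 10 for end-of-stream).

3

i=0 t=0 v=5: → [0,2); WM=-1
i=1 t=1 v=6: → [0,2); WM=0
i=2 t=5 v=6: → [4,6); WM=4; [0,2) fires=2
i=3 t=8 v=2: → [8,10); WM=7; [4,6) fires=1
i=4 t=8 v=3: → [8,10); WM=7
i=5 t=4 v=7: → [4,6); WM=7
i=6 t=8 v=3: → [8,10); WM=7
i=7 t=9 v=2: → [8,10); WM=8
i=8 t=4 v=3: → [4,6); WM=8
i=9 t=9 v=8: → [8,10); WM=8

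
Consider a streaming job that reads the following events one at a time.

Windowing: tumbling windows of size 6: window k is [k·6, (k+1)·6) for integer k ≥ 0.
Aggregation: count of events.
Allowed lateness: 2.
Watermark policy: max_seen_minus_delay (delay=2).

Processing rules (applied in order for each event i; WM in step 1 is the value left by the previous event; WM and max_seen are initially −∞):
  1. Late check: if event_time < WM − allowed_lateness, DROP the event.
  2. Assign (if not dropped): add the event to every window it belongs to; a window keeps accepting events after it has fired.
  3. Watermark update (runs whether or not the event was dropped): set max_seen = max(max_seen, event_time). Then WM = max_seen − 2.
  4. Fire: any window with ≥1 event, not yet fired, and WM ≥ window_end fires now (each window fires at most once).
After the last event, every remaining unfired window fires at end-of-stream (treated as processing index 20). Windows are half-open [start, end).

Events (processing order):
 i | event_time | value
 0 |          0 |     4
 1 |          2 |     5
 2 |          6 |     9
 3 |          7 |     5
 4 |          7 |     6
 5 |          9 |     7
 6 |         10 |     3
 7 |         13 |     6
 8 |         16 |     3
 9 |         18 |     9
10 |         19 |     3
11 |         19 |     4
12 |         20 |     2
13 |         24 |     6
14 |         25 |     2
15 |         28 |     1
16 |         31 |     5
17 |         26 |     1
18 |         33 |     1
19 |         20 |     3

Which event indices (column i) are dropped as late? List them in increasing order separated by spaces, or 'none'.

i=0 t=0 v=4: → [0,6); WM=-2
i=1 t=2 v=5: → [0,6); WM=0
i=2 t=6 v=9: → [6,12); WM=4
i=3 t=7 v=5: → [6,12); WM=5
i=4 t=7 v=6: → [6,12); WM=5
i=5 t=9 v=7: → [6,12); WM=7; [0,6) fires=2
i=6 t=10 v=3: → [6,12); WM=8
i=7 t=13 v=6: → [12,18); WM=11
i=8 t=16 v=3: → [12,18); WM=14; [6,12) fires=5
i=9 t=18 v=9: → [18,24); WM=16
i=10 t=19 v=3: → [18,24); WM=17
i=11 t=19 v=4: → [18,24); WM=17
i=12 t=20 v=2: → [18,24); WM=18; [12,18) fires=2
i=13 t=24 v=6: → [24,30); WM=22
i=14 t=25 v=2: → [24,30); WM=23
i=15 t=28 v=1: → [24,30); WM=26; [18,24) fires=4
i=16 t=31 v=5: → [30,36); WM=29
i=17 t=26 v=1: DROP (t<29-2); WM=29
i=18 t=33 v=1: → [30,36); WM=31; [24,30) fires=3
i=19 t=20 v=3: DROP (t<31-2); WM=31

17 19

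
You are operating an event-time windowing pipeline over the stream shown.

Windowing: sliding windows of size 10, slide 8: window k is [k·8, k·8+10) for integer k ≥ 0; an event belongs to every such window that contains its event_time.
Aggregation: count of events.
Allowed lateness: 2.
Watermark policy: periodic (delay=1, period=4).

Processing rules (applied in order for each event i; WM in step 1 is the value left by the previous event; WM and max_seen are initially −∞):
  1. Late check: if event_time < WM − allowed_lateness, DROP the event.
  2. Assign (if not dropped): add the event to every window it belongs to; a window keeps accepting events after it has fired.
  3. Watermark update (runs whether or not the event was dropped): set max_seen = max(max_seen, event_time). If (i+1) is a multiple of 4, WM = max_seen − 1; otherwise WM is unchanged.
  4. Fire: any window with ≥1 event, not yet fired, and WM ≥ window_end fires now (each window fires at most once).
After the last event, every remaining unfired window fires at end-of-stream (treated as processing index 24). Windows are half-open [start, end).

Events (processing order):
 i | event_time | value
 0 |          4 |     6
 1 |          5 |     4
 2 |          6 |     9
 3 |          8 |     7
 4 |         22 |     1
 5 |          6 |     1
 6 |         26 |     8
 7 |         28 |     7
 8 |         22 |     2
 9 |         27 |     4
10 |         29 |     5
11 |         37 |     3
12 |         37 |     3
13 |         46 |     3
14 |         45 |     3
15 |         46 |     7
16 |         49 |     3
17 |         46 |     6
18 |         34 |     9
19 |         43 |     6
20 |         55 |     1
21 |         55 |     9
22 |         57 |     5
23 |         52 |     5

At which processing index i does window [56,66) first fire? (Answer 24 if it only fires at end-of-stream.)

24

i=0 t=4 v=6: → [0,10); WM=−∞
i=1 t=5 v=4: → [0,10); WM=−∞
i=2 t=6 v=9: → [0,10); WM=−∞
i=3 t=8 v=7: → [8,18),[0,10); WM=7
i=4 t=22 v=1: → [16,26); WM=7
i=5 t=6 v=1: → [0,10); WM=7
i=6 t=26 v=8: → [24,34); WM=7
i=7 t=28 v=7: → [24,34); WM=27; [0,10) fires=5 [8,18) fires=1 [16,26) fires=1
i=8 t=22 v=2: DROP (t<27-2); WM=27
i=9 t=27 v=4: → [24,34); WM=27
i=10 t=29 v=5: → [24,34); WM=27
i=11 t=37 v=3: → [32,42); WM=36; [24,34) fires=4
i=12 t=37 v=3: → [32,42); WM=36
i=13 t=46 v=3: → [40,50); WM=36
i=14 t=45 v=3: → [40,50); WM=36
i=15 t=46 v=7: → [40,50); WM=45; [32,42) fires=2
i=16 t=49 v=3: → [48,58),[40,50); WM=45
i=17 t=46 v=6: → [40,50); WM=45
i=18 t=34 v=9: DROP (t<45-2); WM=45
i=19 t=43 v=6: → [40,50); WM=48
i=20 t=55 v=1: → [48,58); WM=48
i=21 t=55 v=9: → [48,58); WM=48
i=22 t=57 v=5: → [56,66),[48,58); WM=48
i=23 t=52 v=5: → [48,58); WM=56; [40,50) fires=6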